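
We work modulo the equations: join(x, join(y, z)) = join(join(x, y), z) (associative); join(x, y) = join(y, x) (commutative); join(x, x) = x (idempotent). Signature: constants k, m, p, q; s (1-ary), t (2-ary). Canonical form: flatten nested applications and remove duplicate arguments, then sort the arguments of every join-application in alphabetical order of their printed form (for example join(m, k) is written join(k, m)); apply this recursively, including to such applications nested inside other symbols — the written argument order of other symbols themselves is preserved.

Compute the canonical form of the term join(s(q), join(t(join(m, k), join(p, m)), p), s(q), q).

Answer: join(p, q, s(q), t(join(k, m), join(m, p)))

Derivation:
Un-nest:  join(s(q), t(join(m, k), join(p, m)), p, s(q), q)
Inside:  t(join(m, k), join(p, m))  →  t(join(k, m), join(m, p))
Drop duplicates:  drop duplicate s(q)
Sort:  join(p, q, s(q), t(join(k, m), join(m, p)))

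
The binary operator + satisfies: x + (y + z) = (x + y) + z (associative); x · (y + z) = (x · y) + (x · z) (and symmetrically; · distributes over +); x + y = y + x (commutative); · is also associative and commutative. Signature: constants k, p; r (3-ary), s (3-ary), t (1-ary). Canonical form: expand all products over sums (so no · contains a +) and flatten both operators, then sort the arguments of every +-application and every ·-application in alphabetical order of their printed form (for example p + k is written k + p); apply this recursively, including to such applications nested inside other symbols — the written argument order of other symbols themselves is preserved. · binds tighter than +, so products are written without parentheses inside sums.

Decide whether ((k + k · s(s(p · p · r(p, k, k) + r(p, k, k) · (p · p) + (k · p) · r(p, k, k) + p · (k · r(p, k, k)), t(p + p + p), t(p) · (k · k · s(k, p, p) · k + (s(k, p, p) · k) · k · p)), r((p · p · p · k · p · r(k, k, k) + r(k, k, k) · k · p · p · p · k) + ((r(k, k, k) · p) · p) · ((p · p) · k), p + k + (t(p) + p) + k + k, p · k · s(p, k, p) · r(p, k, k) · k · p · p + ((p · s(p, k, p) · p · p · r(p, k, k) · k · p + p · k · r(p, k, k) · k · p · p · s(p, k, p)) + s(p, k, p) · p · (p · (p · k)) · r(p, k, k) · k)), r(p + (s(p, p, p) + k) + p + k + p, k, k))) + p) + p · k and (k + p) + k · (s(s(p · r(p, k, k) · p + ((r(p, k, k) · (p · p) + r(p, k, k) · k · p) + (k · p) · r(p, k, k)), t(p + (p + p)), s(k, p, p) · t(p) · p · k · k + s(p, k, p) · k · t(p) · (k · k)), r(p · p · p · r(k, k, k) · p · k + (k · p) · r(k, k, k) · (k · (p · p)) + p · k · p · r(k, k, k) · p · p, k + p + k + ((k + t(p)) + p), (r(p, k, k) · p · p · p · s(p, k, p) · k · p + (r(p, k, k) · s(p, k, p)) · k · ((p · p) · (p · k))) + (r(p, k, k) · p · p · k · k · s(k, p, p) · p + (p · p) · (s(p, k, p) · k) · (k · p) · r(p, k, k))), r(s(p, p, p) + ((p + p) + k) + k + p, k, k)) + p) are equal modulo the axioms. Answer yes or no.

Answer: no — k + k · p + k · s(s(k · p · r(p, k, k) + k · p · r(p, k, k) + p · p · r(p, k, k) + p · p · r(p, k, k), t(p + p + p), k · k · k · s(k, p, p) · t(p) + k · k · p · s(k, p, p) · t(p)), r(k · k · p · p · p · r(k, k, k) + k · p · p · p · p · r(k, k, k) + k · p · p · p · p · r(k, k, k), k + k + k + p + p + t(p), k · k · p · p · p · r(p, k, k) · s(p, k, p) + k · k · p · p · p · r(p, k, k) · s(p, k, p) + k · k · p · p · p · r(p, k, k) · s(p, k, p) + k · p · p · p · p · r(p, k, k) · s(p, k, p)), r(k + k + p + p + p + s(p, p, p), k, k)) + p vs k + k · p + k · s(s(k · p · r(p, k, k) + k · p · r(p, k, k) + p · p · r(p, k, k) + p · p · r(p, k, k), t(p + p + p), k · k · k · s(p, k, p) · t(p) + k · k · p · s(k, p, p) · t(p)), r(k · k · p · p · p · r(k, k, k) + k · p · p · p · p · r(k, k, k) + k · p · p · p · p · r(k, k, k), k + k + k + p + p + t(p), k · k · p · p · p · r(p, k, k) · s(k, p, p) + k · k · p · p · p · r(p, k, k) · s(p, k, p) + k · k · p · p · p · r(p, k, k) · s(p, k, p) + k · p · p · p · p · r(p, k, k) · s(p, k, p)), r(k + k + p + p + p + s(p, p, p), k, k)) + p

Derivation:
Left:  ((k + k · s(s(p · p · r(p, k, k) + r(p, k, k) · (p · p) + (k · p) · r(p, k, k) + p · (k · r(p, k, k)), t(p + p + p), t(p) · (k · k · s(k, p, p) · k + (s(k, p, p) · k) · k · p)), r((p · p · p · k · p · r(k, k, k) + r(k, k, k) · k · p · p · p · k) + ((r(k, k, k) · p) · p) · ((p · p) · k), p + k + (t(p) + p) + k + k, p · k · s(p, k, p) · r(p, k, k) · k · p · p + ((p · s(p, k, p) · p · p · r(p, k, k) · k · p + p · k · r(p, k, k) · k · p · p · s(p, k, p)) + s(p, k, p) · p · (p · (p · k)) · r(p, k, k) · k)), r(p + (s(p, p, p) + k) + p + k + p, k, k))) + p) + p · k
  Distribute:  k + k · s(s(k · p · r(p, k, k) + k · p · r(p, k, k) + p · p · r(p, k, k) + p · p · r(p, k, k), t(p + p + p), k · k · k · s(k, p, p) · t(p) + k · k · p · s(k, p, p) · t(p)), r(k · k · p · p · p · r(k, k, k) + k · p · p · p · p · r(k, k, k) + k · p · p · p · p · r(k, k, k), k + k + k + p + p + t(p), k · k · p · p · p · r(p, k, k) · s(p, k, p) + k · k · p · p · p · r(p, k, k) · s(p, k, p) + k · k · p · p · p · r(p, k, k) · s(p, k, p) + k · p · p · p · p · r(p, k, k) · s(p, k, p)), r(k + k + p + p + p + s(p, p, p), k, k)) + p + k · p
  Order the arguments:  k + k · p + k · s(s(k · p · r(p, k, k) + k · p · r(p, k, k) + p · p · r(p, k, k) + p · p · r(p, k, k), t(p + p + p), k · k · k · s(k, p, p) · t(p) + k · k · p · s(k, p, p) · t(p)), r(k · k · p · p · p · r(k, k, k) + k · p · p · p · p · r(k, k, k) + k · p · p · p · p · r(k, k, k), k + k + k + p + p + t(p), k · k · p · p · p · r(p, k, k) · s(p, k, p) + k · k · p · p · p · r(p, k, k) · s(p, k, p) + k · k · p · p · p · r(p, k, k) · s(p, k, p) + k · p · p · p · p · r(p, k, k) · s(p, k, p)), r(k + k + p + p + p + s(p, p, p), k, k)) + p
Right:  (k + p) + k · (s(s(p · r(p, k, k) · p + ((r(p, k, k) · (p · p) + r(p, k, k) · k · p) + (k · p) · r(p, k, k)), t(p + (p + p)), s(k, p, p) · t(p) · p · k · k + s(p, k, p) · k · t(p) · (k · k)), r(p · p · p · r(k, k, k) · p · k + (k · p) · r(k, k, k) · (k · (p · p)) + p · k · p · r(k, k, k) · p · p, k + p + k + ((k + t(p)) + p), (r(p, k, k) · p · p · p · s(p, k, p) · k · p + (r(p, k, k) · s(p, k, p)) · k · ((p · p) · (p · k))) + (r(p, k, k) · p · p · k · k · s(k, p, p) · p + (p · p) · (s(p, k, p) · k) · (k · p) · r(p, k, k))), r(s(p, p, p) + ((p + p) + k) + k + p, k, k)) + p)
  Distribute:  k + p + k · s(s(k · p · r(p, k, k) + k · p · r(p, k, k) + p · p · r(p, k, k) + p · p · r(p, k, k), t(p + p + p), k · k · k · s(p, k, p) · t(p) + k · k · p · s(k, p, p) · t(p)), r(k · k · p · p · p · r(k, k, k) + k · p · p · p · p · r(k, k, k) + k · p · p · p · p · r(k, k, k), k + k + k + p + p + t(p), k · k · p · p · p · r(p, k, k) · s(k, p, p) + k · k · p · p · p · r(p, k, k) · s(p, k, p) + k · k · p · p · p · r(p, k, k) · s(p, k, p) + k · p · p · p · p · r(p, k, k) · s(p, k, p)), r(k + k + p + p + p + s(p, p, p), k, k)) + k · p
  Sort:  k + k · p + k · s(s(k · p · r(p, k, k) + k · p · r(p, k, k) + p · p · r(p, k, k) + p · p · r(p, k, k), t(p + p + p), k · k · k · s(p, k, p) · t(p) + k · k · p · s(k, p, p) · t(p)), r(k · k · p · p · p · r(k, k, k) + k · p · p · p · p · r(k, k, k) + k · p · p · p · p · r(k, k, k), k + k + k + p + p + t(p), k · k · p · p · p · r(p, k, k) · s(k, p, p) + k · k · p · p · p · r(p, k, k) · s(p, k, p) + k · k · p · p · p · r(p, k, k) · s(p, k, p) + k · p · p · p · p · r(p, k, k) · s(p, k, p)), r(k + k + p + p + p + s(p, p, p), k, k)) + p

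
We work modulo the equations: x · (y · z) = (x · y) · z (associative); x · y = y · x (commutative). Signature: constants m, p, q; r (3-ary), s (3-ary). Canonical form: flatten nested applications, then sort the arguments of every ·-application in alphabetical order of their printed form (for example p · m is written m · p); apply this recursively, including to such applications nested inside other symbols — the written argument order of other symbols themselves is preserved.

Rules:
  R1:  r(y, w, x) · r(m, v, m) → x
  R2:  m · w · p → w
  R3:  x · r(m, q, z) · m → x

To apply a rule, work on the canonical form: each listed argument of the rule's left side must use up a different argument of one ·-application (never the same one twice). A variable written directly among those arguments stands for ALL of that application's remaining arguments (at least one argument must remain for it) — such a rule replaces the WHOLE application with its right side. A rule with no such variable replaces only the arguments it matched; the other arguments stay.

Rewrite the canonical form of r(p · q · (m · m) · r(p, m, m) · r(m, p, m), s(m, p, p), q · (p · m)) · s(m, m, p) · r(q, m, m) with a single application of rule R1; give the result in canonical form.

Canonical form:  r(m · m · p · q · r(m, p, m) · r(p, m, m), s(m, p, p), m · p · q) · r(q, m, m) · s(m, m, p)
Match R1:  consume r(m, p, m), r(p, m, m);  v := p, w := m, x := m, y := p
Giving:  r(m · m · m · p · q, s(m, p, p), m · p · q) · r(q, m, m) · s(m, m, p)

Answer: r(m · m · m · p · q, s(m, p, p), m · p · q) · r(q, m, m) · s(m, m, p)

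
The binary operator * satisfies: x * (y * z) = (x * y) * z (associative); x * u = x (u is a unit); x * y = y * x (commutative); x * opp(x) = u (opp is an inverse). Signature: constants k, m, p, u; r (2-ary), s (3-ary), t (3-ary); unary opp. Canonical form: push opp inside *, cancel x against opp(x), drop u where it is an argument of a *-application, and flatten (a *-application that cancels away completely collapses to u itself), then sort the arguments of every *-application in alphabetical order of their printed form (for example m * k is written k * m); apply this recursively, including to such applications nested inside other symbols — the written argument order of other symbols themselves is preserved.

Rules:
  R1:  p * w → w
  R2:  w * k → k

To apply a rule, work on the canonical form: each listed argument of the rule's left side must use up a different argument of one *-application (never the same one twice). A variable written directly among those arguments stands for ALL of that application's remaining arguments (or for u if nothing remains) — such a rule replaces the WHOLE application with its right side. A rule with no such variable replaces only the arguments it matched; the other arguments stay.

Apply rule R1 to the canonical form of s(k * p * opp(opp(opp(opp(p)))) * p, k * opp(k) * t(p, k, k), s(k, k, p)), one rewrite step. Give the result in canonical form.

Canonical form:  s(k * p * p * p, t(p, k, k), s(k, k, p))
Apply R1:  consuming p;  w := k * p * p
The variable takes the whole remainder — replace the entire application.
Result:  s(k * p * p, t(p, k, k), s(k, k, p))

Answer: s(k * p * p, t(p, k, k), s(k, k, p))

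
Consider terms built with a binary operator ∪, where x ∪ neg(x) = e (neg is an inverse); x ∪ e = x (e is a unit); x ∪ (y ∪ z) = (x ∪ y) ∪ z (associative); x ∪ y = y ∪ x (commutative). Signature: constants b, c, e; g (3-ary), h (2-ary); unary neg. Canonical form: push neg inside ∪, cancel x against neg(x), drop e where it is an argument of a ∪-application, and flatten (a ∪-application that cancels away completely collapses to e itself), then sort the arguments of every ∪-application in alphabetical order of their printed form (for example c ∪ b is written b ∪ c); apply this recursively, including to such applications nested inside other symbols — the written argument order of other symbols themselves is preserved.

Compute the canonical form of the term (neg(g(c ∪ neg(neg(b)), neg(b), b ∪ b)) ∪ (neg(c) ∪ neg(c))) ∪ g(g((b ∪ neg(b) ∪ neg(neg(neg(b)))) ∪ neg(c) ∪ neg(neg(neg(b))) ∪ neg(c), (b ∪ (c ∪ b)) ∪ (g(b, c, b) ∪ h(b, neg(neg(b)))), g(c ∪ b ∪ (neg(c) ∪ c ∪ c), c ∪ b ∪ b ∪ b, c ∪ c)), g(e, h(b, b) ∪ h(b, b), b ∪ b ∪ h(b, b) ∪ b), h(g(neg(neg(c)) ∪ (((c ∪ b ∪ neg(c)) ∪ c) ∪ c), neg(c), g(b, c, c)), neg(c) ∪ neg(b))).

Answer: g(g(neg(b) ∪ neg(b) ∪ neg(c) ∪ neg(c), b ∪ b ∪ c ∪ g(b, c, b) ∪ h(b, b), g(b ∪ c ∪ c, b ∪ b ∪ b ∪ c, c ∪ c)), g(e, h(b, b) ∪ h(b, b), b ∪ b ∪ b ∪ h(b, b)), h(g(b ∪ c ∪ c ∪ c, neg(c), g(b, c, c)), neg(b) ∪ neg(c))) ∪ neg(c) ∪ neg(c) ∪ neg(g(b ∪ c, neg(b), b ∪ b))

Derivation:
Push neg inside:  distribute neg over ∪ and collapse double neg
Collect terms:  neg(g(b ∪ c, neg(b), b ∪ b)) ∪ neg(c) ∪ neg(c) ∪ g(g(neg(b) ∪ neg(b) ∪ neg(c) ∪ neg(c), b ∪ b ∪ c ∪ g(b, c, b) ∪ h(b, b), g(b ∪ c ∪ c, b ∪ b ∪ b ∪ c, c ∪ c)), g(e, h(b, b) ∪ h(b, b), b ∪ b ∪ b ∪ h(b, b)), h(g(b ∪ c ∪ c ∪ c, neg(c), g(b, c, c)), neg(b) ∪ neg(c)))
Sort:  g(g(neg(b) ∪ neg(b) ∪ neg(c) ∪ neg(c), b ∪ b ∪ c ∪ g(b, c, b) ∪ h(b, b), g(b ∪ c ∪ c, b ∪ b ∪ b ∪ c, c ∪ c)), g(e, h(b, b) ∪ h(b, b), b ∪ b ∪ b ∪ h(b, b)), h(g(b ∪ c ∪ c ∪ c, neg(c), g(b, c, c)), neg(b) ∪ neg(c))) ∪ neg(c) ∪ neg(c) ∪ neg(g(b ∪ c, neg(b), b ∪ b))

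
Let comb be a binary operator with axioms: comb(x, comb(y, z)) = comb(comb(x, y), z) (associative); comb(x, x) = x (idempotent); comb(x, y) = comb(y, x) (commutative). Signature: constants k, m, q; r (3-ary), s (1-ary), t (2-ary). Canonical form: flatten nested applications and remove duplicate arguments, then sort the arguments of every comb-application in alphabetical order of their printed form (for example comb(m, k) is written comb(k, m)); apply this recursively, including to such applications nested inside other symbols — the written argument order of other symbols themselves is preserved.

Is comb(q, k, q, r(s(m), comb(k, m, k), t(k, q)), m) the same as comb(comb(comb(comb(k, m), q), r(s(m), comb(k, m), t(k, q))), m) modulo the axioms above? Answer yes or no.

Answer: yes — both canonical forms are comb(k, m, q, r(s(m), comb(k, m), t(k, q)))

Derivation:
Left:  comb(q, k, q, r(s(m), comb(k, m, k), t(k, q)), m)
  Simplify inside:  r(s(m), comb(k, m, k), t(k, q))  →  r(s(m), comb(k, m), t(k, q))
  Idempotence:  drop duplicate q
  Sort arguments:  comb(k, m, q, r(s(m), comb(k, m), t(k, q)))
Right:  comb(comb(comb(comb(k, m), q), r(s(m), comb(k, m), t(k, q))), m)
  Merge nested applications:  comb(k, m, q, r(s(m), comb(k, m), t(k, q)), m)
  Deduplicate:  drop duplicate m
  Sort:  comb(k, m, q, r(s(m), comb(k, m), t(k, q)))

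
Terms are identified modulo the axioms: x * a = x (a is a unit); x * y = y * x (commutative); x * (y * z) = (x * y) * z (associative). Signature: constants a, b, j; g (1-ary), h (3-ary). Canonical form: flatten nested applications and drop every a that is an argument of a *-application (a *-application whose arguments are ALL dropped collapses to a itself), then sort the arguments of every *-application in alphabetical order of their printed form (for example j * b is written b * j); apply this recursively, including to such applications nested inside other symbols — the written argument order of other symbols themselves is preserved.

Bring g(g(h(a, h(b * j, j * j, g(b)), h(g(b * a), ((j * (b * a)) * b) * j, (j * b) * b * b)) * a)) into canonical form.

Descend into:  h(a, h(b * j, j * j, g(b)), h(g(b * a), ((j * (b * a)) * b) * j, (j * b) * b * b)) * a
Simplify inside:  h(a, h(b * j, j * j, g(b)), h(g(b * a), ((j * (b * a)) * b) * j, (j * b) * b * b))  →  h(a, h(b * j, j * j, g(b)), h(g(b), b * b * j * j, b * b * b * j))
Drop the unit:  drop a
Sort arguments:  h(a, h(b * j, j * j, g(b)), h(g(b), b * b * j * j, b * b * b * j))
Reassemble:  g(g(h(a, h(b * j, j * j, g(b)), h(g(b), b * b * j * j, b * b * b * j))))

Answer: g(g(h(a, h(b * j, j * j, g(b)), h(g(b), b * b * j * j, b * b * b * j))))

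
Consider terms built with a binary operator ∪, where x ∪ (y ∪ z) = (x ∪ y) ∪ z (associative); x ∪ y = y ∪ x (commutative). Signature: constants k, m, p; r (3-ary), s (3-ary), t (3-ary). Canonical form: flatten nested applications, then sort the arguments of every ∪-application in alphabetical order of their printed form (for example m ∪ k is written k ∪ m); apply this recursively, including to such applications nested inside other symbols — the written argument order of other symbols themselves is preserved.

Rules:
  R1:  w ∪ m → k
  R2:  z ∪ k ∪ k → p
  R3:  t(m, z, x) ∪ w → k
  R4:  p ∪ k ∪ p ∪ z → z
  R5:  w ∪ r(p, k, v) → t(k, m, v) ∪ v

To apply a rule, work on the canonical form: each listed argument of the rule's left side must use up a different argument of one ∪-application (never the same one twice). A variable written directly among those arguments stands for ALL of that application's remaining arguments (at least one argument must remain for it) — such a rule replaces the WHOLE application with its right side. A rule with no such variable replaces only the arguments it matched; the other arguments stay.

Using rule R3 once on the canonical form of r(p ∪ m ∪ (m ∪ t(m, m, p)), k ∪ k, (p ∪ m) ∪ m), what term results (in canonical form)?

Canonical form:  r(m ∪ m ∪ p ∪ t(m, m, p), k ∪ k, m ∪ m ∪ p)
R3 matches:  uses t(m, m, p);  w := m ∪ m ∪ p, x := p, z := m
The extension variable absorbs all remaining arguments, so the whole application is rewritten.
Result:  r(k, k ∪ k, m ∪ m ∪ p)

Answer: r(k, k ∪ k, m ∪ m ∪ p)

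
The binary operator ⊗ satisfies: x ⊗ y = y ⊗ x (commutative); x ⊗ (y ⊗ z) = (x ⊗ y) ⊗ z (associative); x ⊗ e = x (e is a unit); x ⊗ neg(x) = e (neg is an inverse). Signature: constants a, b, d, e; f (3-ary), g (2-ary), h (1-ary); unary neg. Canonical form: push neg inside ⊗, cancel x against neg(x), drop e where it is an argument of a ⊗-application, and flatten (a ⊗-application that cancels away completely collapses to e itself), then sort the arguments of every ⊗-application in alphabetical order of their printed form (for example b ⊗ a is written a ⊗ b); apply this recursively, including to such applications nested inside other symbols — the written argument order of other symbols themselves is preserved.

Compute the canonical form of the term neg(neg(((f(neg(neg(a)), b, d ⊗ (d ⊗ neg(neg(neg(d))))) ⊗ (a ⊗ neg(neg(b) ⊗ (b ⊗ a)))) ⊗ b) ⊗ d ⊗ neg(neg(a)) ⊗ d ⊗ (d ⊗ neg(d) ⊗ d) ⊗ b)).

Answer: a ⊗ b ⊗ b ⊗ d ⊗ d ⊗ d ⊗ f(a, b, d)

Derivation:
Push neg inside:  distribute neg over ⊗ and collapse double neg
Combine occurrences:  f(a, b, d) ⊗ a ⊗ b ⊗ b ⊗ d ⊗ d ⊗ d
Order the arguments:  a ⊗ b ⊗ b ⊗ d ⊗ d ⊗ d ⊗ f(a, b, d)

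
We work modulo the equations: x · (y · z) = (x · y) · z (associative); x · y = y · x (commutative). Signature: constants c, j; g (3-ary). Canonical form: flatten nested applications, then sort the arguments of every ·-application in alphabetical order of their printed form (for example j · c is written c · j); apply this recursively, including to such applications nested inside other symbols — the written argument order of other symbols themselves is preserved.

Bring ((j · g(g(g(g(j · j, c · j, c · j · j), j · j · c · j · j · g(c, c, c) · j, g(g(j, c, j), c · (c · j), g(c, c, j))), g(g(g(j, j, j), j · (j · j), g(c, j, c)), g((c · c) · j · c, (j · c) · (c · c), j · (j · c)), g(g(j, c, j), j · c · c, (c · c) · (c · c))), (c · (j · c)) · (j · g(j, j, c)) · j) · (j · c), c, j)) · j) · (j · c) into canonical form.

Merge nested applications:  j · g(g(g(g(j · j, c · j, c · j · j), j · j · c · j · j · g(c, c, c) · j, g(g(j, c, j), c · (c · j), g(c, c, j))), g(g(g(j, j, j), j · (j · j), g(c, j, c)), g((c · c) · j · c, (j · c) · (c · c), j · (j · c)), g(g(j, c, j), j · c · c, (c · c) · (c · c))), (c · (j · c)) · (j · g(j, j, c)) · j) · (j · c), c, j) · j · j · c
Canonicalize subterm:  g(g(g(g(j · j, c · j, c · j · j), j · j · c · j · j · g(c, c, c) · j, g(g(j, c, j), c · (c · j), g(c, c, j))), g(g(g(j, j, j), j · (j · j), g(c, j, c)), g((c · c) · j · c, (j · c) · (c · c), j · (j · c)), g(g(j, c, j), j · c · c, (c · c) · (c · c))), (c · (j · c)) · (j · g(j, j, c)) · j) · (j · c), c, j)  →  g(c · g(g(g(j · j, c · j, c · j · j), c · g(c, c, c) · j · j · j · j · j, g(g(j, c, j), c · c · j, g(c, c, j))), g(g(g(j, j, j), j · j · j, g(c, j, c)), g(c · c · c · j, c · c · c · j, c · j · j), g(g(j, c, j), c · c · j, c · c · c · c)), c · c · g(j, j, c) · j · j · j) · j, c, j)
Order the arguments:  c · g(c · g(g(g(j · j, c · j, c · j · j), c · g(c, c, c) · j · j · j · j · j, g(g(j, c, j), c · c · j, g(c, c, j))), g(g(g(j, j, j), j · j · j, g(c, j, c)), g(c · c · c · j, c · c · c · j, c · j · j), g(g(j, c, j), c · c · j, c · c · c · c)), c · c · g(j, j, c) · j · j · j) · j, c, j) · j · j · j

Answer: c · g(c · g(g(g(j · j, c · j, c · j · j), c · g(c, c, c) · j · j · j · j · j, g(g(j, c, j), c · c · j, g(c, c, j))), g(g(g(j, j, j), j · j · j, g(c, j, c)), g(c · c · c · j, c · c · c · j, c · j · j), g(g(j, c, j), c · c · j, c · c · c · c)), c · c · g(j, j, c) · j · j · j) · j, c, j) · j · j · j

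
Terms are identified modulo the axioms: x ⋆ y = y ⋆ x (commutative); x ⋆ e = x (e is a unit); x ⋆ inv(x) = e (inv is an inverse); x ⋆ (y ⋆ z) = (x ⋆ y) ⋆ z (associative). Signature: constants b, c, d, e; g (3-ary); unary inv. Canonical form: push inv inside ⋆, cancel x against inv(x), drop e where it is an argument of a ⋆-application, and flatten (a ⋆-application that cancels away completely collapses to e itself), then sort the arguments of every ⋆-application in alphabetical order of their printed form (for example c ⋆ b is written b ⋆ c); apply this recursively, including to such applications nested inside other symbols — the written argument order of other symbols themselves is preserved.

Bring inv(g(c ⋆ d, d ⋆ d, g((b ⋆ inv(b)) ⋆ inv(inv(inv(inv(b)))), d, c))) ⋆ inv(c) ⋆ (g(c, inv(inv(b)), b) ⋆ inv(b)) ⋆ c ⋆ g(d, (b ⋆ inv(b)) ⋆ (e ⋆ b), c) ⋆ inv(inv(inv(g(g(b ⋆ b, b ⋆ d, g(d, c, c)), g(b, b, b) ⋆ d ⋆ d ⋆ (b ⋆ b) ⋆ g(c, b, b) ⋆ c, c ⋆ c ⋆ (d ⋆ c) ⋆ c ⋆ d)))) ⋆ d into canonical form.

Push inv inside:  distribute inv over ⋆ and collapse double inv
Cancel inverse pairs:  c cancels
Collect terms:  inv(g(c ⋆ d, d ⋆ d, g(b, d, c))) ⋆ g(c, b, b) ⋆ inv(b) ⋆ g(d, b, c) ⋆ inv(g(g(b ⋆ b, b ⋆ d, g(d, c, c)), b ⋆ b ⋆ c ⋆ d ⋆ d ⋆ g(b, b, b) ⋆ g(c, b, b), c ⋆ c ⋆ c ⋆ c ⋆ d ⋆ d)) ⋆ d
Order the arguments:  d ⋆ g(c, b, b) ⋆ g(d, b, c) ⋆ inv(b) ⋆ inv(g(c ⋆ d, d ⋆ d, g(b, d, c))) ⋆ inv(g(g(b ⋆ b, b ⋆ d, g(d, c, c)), b ⋆ b ⋆ c ⋆ d ⋆ d ⋆ g(b, b, b) ⋆ g(c, b, b), c ⋆ c ⋆ c ⋆ c ⋆ d ⋆ d))

Answer: d ⋆ g(c, b, b) ⋆ g(d, b, c) ⋆ inv(b) ⋆ inv(g(c ⋆ d, d ⋆ d, g(b, d, c))) ⋆ inv(g(g(b ⋆ b, b ⋆ d, g(d, c, c)), b ⋆ b ⋆ c ⋆ d ⋆ d ⋆ g(b, b, b) ⋆ g(c, b, b), c ⋆ c ⋆ c ⋆ c ⋆ d ⋆ d))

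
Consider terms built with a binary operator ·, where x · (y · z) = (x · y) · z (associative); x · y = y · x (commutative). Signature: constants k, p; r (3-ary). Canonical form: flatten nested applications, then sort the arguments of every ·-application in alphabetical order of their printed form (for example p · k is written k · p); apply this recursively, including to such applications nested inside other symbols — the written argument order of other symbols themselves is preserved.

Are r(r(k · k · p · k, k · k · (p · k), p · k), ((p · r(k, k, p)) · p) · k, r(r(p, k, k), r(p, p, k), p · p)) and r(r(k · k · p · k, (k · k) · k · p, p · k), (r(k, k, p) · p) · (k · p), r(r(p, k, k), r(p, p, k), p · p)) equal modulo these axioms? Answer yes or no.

Left:  r(r(k · k · p · k, k · k · (p · k), p · k), ((p · r(k, k, p)) · p) · k, r(r(p, k, k), r(p, p, k), p · p))
  Work inside:  ((p · r(k, k, p)) · p) · k
  Merge nested applications:  p · r(k, k, p) · p · k
  Sort:  k · p · p · r(k, k, p)
  Rebuild:  r(r(k · k · k · p, k · k · k · p, k · p), k · p · p · r(k, k, p), r(r(p, k, k), r(p, p, k), p · p))
Right:  r(r(k · k · p · k, (k · k) · k · p, p · k), (r(k, k, p) · p) · (k · p), r(r(p, k, k), r(p, p, k), p · p))
  Work inside:  (r(k, k, p) · p) · (k · p)
  Un-nest:  r(k, k, p) · p · k · p
  Sort arguments:  k · p · p · r(k, k, p)
  Rebuild:  r(r(k · k · k · p, k · k · k · p, k · p), k · p · p · r(k, k, p), r(r(p, k, k), r(p, p, k), p · p))

Answer: yes — both canonical forms are r(r(k · k · k · p, k · k · k · p, k · p), k · p · p · r(k, k, p), r(r(p, k, k), r(p, p, k), p · p))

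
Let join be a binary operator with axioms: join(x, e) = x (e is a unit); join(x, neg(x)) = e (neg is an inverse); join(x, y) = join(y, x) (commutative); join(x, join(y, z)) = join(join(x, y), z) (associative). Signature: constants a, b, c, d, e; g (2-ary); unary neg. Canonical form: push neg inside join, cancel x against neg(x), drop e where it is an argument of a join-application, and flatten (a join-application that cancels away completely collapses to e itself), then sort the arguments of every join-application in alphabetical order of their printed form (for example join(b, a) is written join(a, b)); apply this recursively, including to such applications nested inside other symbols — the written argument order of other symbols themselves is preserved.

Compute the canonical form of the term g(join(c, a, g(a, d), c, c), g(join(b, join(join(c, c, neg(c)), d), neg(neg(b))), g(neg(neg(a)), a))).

Descend into:  join(b, join(join(c, c, neg(c)), d), neg(neg(b)))
Push neg inside:  distribute neg over join and collapse double neg
Combine occurrences:  join(b, b, c, d)
Reassemble:  g(join(a, c, c, c, g(a, d)), g(join(b, b, c, d), g(a, a)))

Answer: g(join(a, c, c, c, g(a, d)), g(join(b, b, c, d), g(a, a)))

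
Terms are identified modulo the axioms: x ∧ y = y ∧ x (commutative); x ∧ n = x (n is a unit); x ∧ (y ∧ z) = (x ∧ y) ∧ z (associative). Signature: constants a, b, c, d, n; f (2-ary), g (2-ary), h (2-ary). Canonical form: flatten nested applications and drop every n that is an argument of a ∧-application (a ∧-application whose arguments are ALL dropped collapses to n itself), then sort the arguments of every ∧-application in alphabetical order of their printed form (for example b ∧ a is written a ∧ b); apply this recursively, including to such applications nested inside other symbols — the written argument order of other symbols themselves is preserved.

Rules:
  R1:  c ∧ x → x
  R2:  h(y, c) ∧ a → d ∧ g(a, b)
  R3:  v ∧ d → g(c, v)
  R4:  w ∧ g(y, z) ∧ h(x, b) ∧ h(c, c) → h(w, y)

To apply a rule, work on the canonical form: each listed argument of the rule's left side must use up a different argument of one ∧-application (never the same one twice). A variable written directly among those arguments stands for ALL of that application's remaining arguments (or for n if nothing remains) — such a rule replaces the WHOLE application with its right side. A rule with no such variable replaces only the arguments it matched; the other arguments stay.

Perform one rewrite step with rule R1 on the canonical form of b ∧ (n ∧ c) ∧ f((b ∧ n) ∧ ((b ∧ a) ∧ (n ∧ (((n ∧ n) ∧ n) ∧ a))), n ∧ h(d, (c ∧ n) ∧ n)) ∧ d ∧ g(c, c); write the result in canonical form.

Answer: b ∧ d ∧ f(a ∧ a ∧ b ∧ b, h(d, c)) ∧ g(c, c)

Derivation:
Canonical form:  b ∧ c ∧ d ∧ f(a ∧ a ∧ b ∧ b, h(d, c)) ∧ g(c, c)
Match R1:  consume c;  x := b ∧ d ∧ f(a ∧ a ∧ b ∧ b, h(d, c)) ∧ g(c, c)
The variable takes the whole remainder — replace the entire application.
Result:  b ∧ d ∧ f(a ∧ a ∧ b ∧ b, h(d, c)) ∧ g(c, c)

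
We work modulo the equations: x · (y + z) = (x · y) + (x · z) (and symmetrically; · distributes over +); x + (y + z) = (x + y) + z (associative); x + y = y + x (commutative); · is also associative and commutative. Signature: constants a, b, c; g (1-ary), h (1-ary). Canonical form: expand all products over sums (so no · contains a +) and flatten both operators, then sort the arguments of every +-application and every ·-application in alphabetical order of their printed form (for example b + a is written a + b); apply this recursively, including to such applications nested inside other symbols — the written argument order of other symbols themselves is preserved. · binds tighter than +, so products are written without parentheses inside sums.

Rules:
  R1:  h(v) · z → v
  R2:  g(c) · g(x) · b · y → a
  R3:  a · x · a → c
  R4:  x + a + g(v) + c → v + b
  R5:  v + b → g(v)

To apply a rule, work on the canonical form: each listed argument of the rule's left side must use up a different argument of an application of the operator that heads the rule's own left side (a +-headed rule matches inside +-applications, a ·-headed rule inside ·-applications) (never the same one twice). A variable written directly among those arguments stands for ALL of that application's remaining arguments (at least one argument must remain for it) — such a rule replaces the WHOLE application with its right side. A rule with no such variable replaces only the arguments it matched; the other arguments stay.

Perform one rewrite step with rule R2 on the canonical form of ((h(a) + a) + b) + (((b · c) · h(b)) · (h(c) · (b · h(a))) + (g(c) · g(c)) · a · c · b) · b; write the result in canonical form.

Canonical form:  a + a · b · b · c · g(c) · g(c) + b + b · b · b · c · h(a) · h(b) · h(c) + h(a)
R2 matches:  uses b, g(c), g(c);  x := c, y := a · b · c
The variable takes the whole remainder — replace the entire application.
Result:  a + a + b + b · b · b · c · h(a) · h(b) · h(c) + h(a)

Answer: a + a + b + b · b · b · c · h(a) · h(b) · h(c) + h(a)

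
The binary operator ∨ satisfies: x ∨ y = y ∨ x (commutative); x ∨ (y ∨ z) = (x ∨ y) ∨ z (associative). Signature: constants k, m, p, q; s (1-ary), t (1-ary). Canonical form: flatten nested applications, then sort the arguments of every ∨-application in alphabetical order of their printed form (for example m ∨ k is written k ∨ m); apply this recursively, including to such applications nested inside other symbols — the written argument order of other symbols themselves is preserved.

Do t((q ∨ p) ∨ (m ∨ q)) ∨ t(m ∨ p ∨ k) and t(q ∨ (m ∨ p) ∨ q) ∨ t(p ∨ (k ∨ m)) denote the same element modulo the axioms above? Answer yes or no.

Left:  t((q ∨ p) ∨ (m ∨ q)) ∨ t(m ∨ p ∨ k)
  Canonicalize subterm:  t((q ∨ p) ∨ (m ∨ q))  →  t(m ∨ p ∨ q ∨ q)
  Canonicalize subterm:  t(m ∨ p ∨ k)  →  t(k ∨ m ∨ p)
  Order the arguments:  t(k ∨ m ∨ p) ∨ t(m ∨ p ∨ q ∨ q)
Right:  t(q ∨ (m ∨ p) ∨ q) ∨ t(p ∨ (k ∨ m))
  Canonicalize subterm:  t(q ∨ (m ∨ p) ∨ q)  →  t(m ∨ p ∨ q ∨ q)
  Simplify inside:  t(p ∨ (k ∨ m))  →  t(k ∨ m ∨ p)
  Sort:  t(k ∨ m ∨ p) ∨ t(m ∨ p ∨ q ∨ q)

Answer: yes — both canonical forms are t(k ∨ m ∨ p) ∨ t(m ∨ p ∨ q ∨ q)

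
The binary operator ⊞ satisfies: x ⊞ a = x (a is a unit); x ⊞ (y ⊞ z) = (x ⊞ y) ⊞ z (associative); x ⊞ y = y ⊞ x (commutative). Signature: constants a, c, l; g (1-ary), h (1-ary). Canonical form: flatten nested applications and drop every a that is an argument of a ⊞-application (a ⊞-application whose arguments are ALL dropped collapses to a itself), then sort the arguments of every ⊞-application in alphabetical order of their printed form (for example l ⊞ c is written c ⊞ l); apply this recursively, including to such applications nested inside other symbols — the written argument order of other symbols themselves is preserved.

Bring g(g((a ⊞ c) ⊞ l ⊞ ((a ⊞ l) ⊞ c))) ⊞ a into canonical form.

Canonicalize subterm:  g(g((a ⊞ c) ⊞ l ⊞ ((a ⊞ l) ⊞ c)))  →  g(g(c ⊞ c ⊞ l ⊞ l))
Unit:  drop a
Sort arguments:  g(g(c ⊞ c ⊞ l ⊞ l))

Answer: g(g(c ⊞ c ⊞ l ⊞ l))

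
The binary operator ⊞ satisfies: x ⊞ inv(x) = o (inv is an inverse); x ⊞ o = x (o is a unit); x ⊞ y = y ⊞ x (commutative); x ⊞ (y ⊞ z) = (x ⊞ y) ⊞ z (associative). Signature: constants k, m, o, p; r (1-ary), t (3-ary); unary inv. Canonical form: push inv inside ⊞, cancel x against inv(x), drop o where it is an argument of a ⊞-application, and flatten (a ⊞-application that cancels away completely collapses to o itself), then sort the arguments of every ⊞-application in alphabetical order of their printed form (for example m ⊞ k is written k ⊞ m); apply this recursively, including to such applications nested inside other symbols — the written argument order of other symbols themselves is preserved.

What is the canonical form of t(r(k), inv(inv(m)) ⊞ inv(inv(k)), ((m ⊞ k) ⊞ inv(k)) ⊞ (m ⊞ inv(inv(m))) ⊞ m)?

Answer: t(r(k), k ⊞ m, m ⊞ m ⊞ m ⊞ m)

Derivation:
Descend into:  ((m ⊞ k) ⊞ inv(k)) ⊞ (m ⊞ inv(inv(m))) ⊞ m
Push inv inside:  distribute inv over ⊞ and collapse double inv
Cancel:  k cancels
Combine occurrences:  m ⊞ m ⊞ m ⊞ m
Rebuild:  t(r(k), k ⊞ m, m ⊞ m ⊞ m ⊞ m)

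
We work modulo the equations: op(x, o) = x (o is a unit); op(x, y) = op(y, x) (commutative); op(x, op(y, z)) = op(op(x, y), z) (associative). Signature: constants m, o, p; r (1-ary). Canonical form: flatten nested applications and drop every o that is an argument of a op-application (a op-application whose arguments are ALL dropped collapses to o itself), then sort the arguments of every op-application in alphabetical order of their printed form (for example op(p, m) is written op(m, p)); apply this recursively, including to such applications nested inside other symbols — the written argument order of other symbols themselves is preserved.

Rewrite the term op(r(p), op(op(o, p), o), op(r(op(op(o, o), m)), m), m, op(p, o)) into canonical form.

Answer: op(m, m, p, p, r(m), r(p))

Derivation:
Merge nested applications:  op(r(p), o, p, o, r(op(op(o, o), m)), m, m, p, o)
Simplify inside:  r(op(op(o, o), m))  →  r(m)
Drop the unit:  drop o (×3)
Sort:  op(m, m, p, p, r(m), r(p))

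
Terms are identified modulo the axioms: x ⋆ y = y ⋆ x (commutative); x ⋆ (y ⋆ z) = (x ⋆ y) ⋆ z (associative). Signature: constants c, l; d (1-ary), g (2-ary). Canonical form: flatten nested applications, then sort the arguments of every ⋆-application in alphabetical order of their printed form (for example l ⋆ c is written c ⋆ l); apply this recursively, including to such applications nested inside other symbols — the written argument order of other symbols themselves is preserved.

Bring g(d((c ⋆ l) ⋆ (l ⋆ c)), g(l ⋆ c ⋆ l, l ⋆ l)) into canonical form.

Answer: g(d(c ⋆ c ⋆ l ⋆ l), g(c ⋆ l ⋆ l, l ⋆ l))

Derivation:
Work inside:  (c ⋆ l) ⋆ (l ⋆ c)
Merge nested applications:  c ⋆ l ⋆ l ⋆ c
Order the arguments:  c ⋆ c ⋆ l ⋆ l
Reassemble:  g(d(c ⋆ c ⋆ l ⋆ l), g(c ⋆ l ⋆ l, l ⋆ l))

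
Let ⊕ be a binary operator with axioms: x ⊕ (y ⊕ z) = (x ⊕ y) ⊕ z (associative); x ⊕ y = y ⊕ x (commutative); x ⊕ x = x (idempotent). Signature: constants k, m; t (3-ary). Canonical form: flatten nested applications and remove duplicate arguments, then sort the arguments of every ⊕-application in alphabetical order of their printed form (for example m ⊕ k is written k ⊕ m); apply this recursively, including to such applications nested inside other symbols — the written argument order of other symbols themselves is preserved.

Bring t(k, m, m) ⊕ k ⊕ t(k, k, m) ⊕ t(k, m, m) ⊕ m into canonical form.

Deduplicate:  drop duplicate t(k, m, m)
Sort:  k ⊕ m ⊕ t(k, k, m) ⊕ t(k, m, m)

Answer: k ⊕ m ⊕ t(k, k, m) ⊕ t(k, m, m)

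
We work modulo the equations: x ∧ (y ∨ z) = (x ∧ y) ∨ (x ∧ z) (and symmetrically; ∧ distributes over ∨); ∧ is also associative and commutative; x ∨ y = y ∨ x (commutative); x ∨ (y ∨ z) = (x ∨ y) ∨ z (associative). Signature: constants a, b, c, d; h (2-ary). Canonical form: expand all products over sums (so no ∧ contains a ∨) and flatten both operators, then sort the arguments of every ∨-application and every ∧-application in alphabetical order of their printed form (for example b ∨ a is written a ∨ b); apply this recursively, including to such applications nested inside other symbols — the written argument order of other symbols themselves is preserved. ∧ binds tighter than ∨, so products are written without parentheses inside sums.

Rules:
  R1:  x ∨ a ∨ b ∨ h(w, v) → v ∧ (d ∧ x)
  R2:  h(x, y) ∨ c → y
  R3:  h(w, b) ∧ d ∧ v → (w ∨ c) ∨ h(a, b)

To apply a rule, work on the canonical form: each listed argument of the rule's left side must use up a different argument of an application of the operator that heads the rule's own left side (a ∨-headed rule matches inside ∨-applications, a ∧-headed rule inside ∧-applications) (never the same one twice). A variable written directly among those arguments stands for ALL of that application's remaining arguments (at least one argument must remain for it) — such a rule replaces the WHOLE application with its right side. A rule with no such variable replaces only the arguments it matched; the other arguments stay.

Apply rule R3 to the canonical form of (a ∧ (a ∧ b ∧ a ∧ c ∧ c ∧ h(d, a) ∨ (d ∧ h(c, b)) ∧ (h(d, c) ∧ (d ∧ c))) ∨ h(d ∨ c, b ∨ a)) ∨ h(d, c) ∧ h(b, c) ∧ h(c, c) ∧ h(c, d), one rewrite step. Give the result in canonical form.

Canonical form:  a ∧ a ∧ a ∧ b ∧ c ∧ c ∧ h(d, a) ∨ a ∧ c ∧ d ∧ d ∧ h(c, b) ∧ h(d, c) ∨ h(b, c) ∧ h(c, c) ∧ h(c, d) ∧ h(d, c) ∨ h(c ∨ d, a ∨ b)
R3 matches:  uses d, h(c, b);  v := a ∧ c ∧ d ∧ h(d, c), w := c
The extension variable absorbs all remaining arguments, so the whole application is rewritten.
Result:  a ∧ a ∧ a ∧ b ∧ c ∧ c ∧ h(d, a) ∨ c ∨ c ∨ h(a, b) ∨ h(b, c) ∧ h(c, c) ∧ h(c, d) ∧ h(d, c) ∨ h(c ∨ d, a ∨ b)

Answer: a ∧ a ∧ a ∧ b ∧ c ∧ c ∧ h(d, a) ∨ c ∨ c ∨ h(a, b) ∨ h(b, c) ∧ h(c, c) ∧ h(c, d) ∧ h(d, c) ∨ h(c ∨ d, a ∨ b)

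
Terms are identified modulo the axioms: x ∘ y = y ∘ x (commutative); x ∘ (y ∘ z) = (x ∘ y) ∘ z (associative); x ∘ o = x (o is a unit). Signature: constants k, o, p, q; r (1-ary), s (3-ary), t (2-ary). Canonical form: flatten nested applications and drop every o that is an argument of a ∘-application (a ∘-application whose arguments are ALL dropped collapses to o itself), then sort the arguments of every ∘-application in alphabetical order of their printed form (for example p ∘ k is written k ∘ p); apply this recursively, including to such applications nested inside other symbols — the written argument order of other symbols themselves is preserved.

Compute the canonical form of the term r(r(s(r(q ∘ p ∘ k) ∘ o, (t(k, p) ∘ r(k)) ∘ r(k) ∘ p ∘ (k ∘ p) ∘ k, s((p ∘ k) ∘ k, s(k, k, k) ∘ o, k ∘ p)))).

Answer: r(r(s(r(k ∘ p ∘ q), k ∘ k ∘ p ∘ p ∘ r(k) ∘ r(k) ∘ t(k, p), s(k ∘ k ∘ p, s(k, k, k), k ∘ p))))

Derivation:
Focus inside:  (t(k, p) ∘ r(k)) ∘ r(k) ∘ p ∘ (k ∘ p) ∘ k
Merge nested applications:  t(k, p) ∘ r(k) ∘ r(k) ∘ p ∘ k ∘ p ∘ k
Order the arguments:  k ∘ k ∘ p ∘ p ∘ r(k) ∘ r(k) ∘ t(k, p)
Reassemble:  r(r(s(r(k ∘ p ∘ q), k ∘ k ∘ p ∘ p ∘ r(k) ∘ r(k) ∘ t(k, p), s(k ∘ k ∘ p, s(k, k, k), k ∘ p))))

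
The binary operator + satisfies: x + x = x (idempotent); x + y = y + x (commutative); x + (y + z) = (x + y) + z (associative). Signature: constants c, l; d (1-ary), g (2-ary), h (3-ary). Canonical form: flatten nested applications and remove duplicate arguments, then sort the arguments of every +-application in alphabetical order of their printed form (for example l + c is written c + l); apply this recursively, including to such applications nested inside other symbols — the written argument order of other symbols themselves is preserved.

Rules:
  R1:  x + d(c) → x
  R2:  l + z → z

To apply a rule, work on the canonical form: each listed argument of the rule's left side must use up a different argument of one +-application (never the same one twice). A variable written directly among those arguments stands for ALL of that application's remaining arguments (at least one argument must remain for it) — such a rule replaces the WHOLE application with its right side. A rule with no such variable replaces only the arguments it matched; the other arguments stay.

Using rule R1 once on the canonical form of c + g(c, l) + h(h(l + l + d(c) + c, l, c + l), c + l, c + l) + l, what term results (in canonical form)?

Canonical form:  c + g(c, l) + h(h(c + d(c) + l, l, c + l), c + l, c + l) + l
Apply R1:  consuming d(c);  x := c + l
Every leftover argument binds to the variable; the entire application is replaced.
Result:  c + g(c, l) + h(h(c + l, l, c + l), c + l, c + l) + l

Answer: c + g(c, l) + h(h(c + l, l, c + l), c + l, c + l) + l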